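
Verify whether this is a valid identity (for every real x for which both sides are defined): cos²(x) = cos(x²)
Claim: cos²(x) = cos(x²).
Test a specific point where both sides are defined: x = π/4.
LHS = cos²(x) ≈ 0.5000
RHS = cos(x²) ≈ 0.8157
Since 0.5000 ≠ 0.8157, the equation fails at this point, so it cannot hold for every real x for which both sides are defined.
cos²(x) means (cos x)², squaring the output; cos(x²) squares the input. These are different functions.

Conclusion: No, this is NOT an identity.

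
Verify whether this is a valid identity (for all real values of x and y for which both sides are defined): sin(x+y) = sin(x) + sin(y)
Claim: sin(x+y) = sin(x) + sin(y).
Test a specific point where both sides are defined: x = -π/2, y = 3π/4.
LHS = sin(x+y) ≈ 0.7071
RHS = sin(x) + sin(y) ≈ -0.2929
Since 0.7071 ≠ -0.2929, the equation fails at this point, so it cannot hold for all real values of x and y for which both sides are defined.
The correct expansion is sin(x+y) = sin(x)cos(y) + cos(x)sin(y); sine is not additive.

Conclusion: No, this is NOT an identity.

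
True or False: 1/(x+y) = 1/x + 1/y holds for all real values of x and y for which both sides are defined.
False.

Claim: 1/(x+y) = 1/x + 1/y.
Test a specific point where both sides are defined: x = 5, y = -3.
LHS = 1/(x+y) ≈ 0.5000
RHS = 1/x + 1/y ≈ -0.1333
Since 0.5000 ≠ -0.1333, the equation fails at this point, so it cannot hold for all real values of x and y for which both sides are defined.
1/x + 1/y = (x+y)/(xy), which is not 1/(x+y).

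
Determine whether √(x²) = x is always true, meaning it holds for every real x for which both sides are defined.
Claim: √(x²) = x.
Test a specific point where both sides are defined: x = -3.
LHS = √(x²) ≈ 3.0000
RHS = x ≈ -3.0000
Since 3.0000 ≠ -3.0000, the equation fails at this point, so it cannot hold for every real x for which both sides are defined.
√(x²) = |x|, which differs from x whenever x < 0 (both sides are defined for every real x).

Conclusion: No, this is NOT an identity.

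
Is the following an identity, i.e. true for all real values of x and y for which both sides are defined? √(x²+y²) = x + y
Claim: √(x²+y²) = x + y.
Test a specific point where both sides are defined: x = -3, y = 3/2.
LHS = √(x²+y²) ≈ 3.3541
RHS = x + y ≈ -1.5000
Since 3.3541 ≠ -1.5000, the equation fails at this point, so it cannot hold for all real values of x and y for which both sides are defined.
(x+y)² = x² + 2xy + y², not x² + y², so the square root does not split this way.

Conclusion: No, this is NOT an identity.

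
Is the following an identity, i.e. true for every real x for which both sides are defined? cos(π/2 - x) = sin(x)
Claim: cos(π/2 - x) = sin(x).
Reasoning: Use cos(u - v) = cos(u)cos(v) + sin(u)sin(v) with u = π/2, v = x: cos(π/2)cos(x) + sin(π/2)sin(x) = 0·cos(x) + 1·sin(x) = sin(x).
So the two sides agree for every real x for which both sides are defined.

Conclusion: Yes, this is an identity.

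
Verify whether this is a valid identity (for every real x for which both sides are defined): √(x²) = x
No, this is NOT an identity.

Claim: √(x²) = x.
Test a specific point where both sides are defined: x = -2.
LHS = √(x²) ≈ 2.0000
RHS = x ≈ -2.0000
Since 2.0000 ≠ -2.0000, the equation fails at this point, so it cannot hold for every real x for which both sides are defined.
√(x²) = |x|, which differs from x whenever x < 0 (both sides are defined for every real x).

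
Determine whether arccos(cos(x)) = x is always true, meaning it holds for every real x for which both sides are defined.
No, this is NOT an identity.

Claim: arccos(cos(x)) = x.
Test a specific point where both sides are defined: x = -π/6.
LHS = arccos(cos(x)) ≈ 0.5236
RHS = x ≈ -0.5236
Since 0.5236 ≠ -0.5236, the equation fails at this point, so it cannot hold for every real x for which both sides are defined.
arccos only returns values in [0, π], so arccos(cos(x)) = x holds only for x in that interval, not for all real x.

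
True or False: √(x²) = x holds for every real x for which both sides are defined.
False.

Claim: √(x²) = x.
Test a specific point where both sides are defined: x = -2.
LHS = √(x²) ≈ 2.0000
RHS = x ≈ -2.0000
Since 2.0000 ≠ -2.0000, the equation fails at this point, so it cannot hold for every real x for which both sides are defined.
√(x²) = |x|, which differs from x whenever x < 0 (both sides are defined for every real x).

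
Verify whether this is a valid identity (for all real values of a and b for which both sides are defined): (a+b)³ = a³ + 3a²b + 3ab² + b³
Claim: (a+b)³ = a³ + 3a²b + 3ab² + b³.
Reasoning: (a+b)³ = (a+b)(a+b)² = (a+b)(a² + 2ab + b²) = a³ + 2a²b + ab² + a²b + 2ab² + b³ = a³ + 3a²b + 3ab² + b³.
So the two sides agree for all real values of a and b for which both sides are defined.

Conclusion: Yes, this is an identity.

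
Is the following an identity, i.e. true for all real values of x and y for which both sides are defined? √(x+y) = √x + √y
Claim: √(x+y) = √x + √y.
Test a specific point where both sides are defined: x = 1, y = 4.
LHS = √(x+y) ≈ 2.2361
RHS = √x + √y ≈ 3.0000
Since 2.2361 ≠ 3.0000, the equation fails at this point, so it cannot hold for all real values of x and y for which both sides are defined.
Squaring the right side gives x + 2√(xy) + y, not x + y.

Conclusion: No, this is NOT an identity.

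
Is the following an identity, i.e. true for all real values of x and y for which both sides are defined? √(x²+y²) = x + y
Claim: √(x²+y²) = x + y.
Test a specific point where both sides are defined: x = 1/2, y = -3.
LHS = √(x²+y²) ≈ 3.0414
RHS = x + y ≈ -2.5000
Since 3.0414 ≠ -2.5000, the equation fails at this point, so it cannot hold for all real values of x and y for which both sides are defined.
(x+y)² = x² + 2xy + y², not x² + y², so the square root does not split this way.

Conclusion: No, this is NOT an identity.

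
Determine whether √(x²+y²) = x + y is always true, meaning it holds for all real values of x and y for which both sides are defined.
No, this is NOT an identity.

Claim: √(x²+y²) = x + y.
Test a specific point where both sides are defined: x = 1/2, y = 4.
LHS = √(x²+y²) ≈ 4.0311
RHS = x + y ≈ 4.5000
Since 4.0311 ≠ 4.5000, the equation fails at this point, so it cannot hold for all real values of x and y for which both sides are defined.
(x+y)² = x² + 2xy + y², not x² + y², so the square root does not split this way.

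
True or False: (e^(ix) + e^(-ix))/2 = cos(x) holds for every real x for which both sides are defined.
Claim: (e^(ix) + e^(-ix))/2 = cos(x).
Reasoning: By Euler's formula e^(ix) = cos(x) + i·sin(x) and e^(-ix) = cos(x) - i·sin(x). Adding cancels the sine terms: e^(ix) + e^(-ix) = 2cos(x); divide by 2.
So the two sides agree for every real x for which both sides are defined.

Conclusion: True.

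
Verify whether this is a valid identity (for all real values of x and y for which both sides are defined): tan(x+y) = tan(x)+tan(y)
No, this is NOT an identity.

Claim: tan(x+y) = tan(x)+tan(y).
Test a specific point where both sides are defined: x = π/4, y = -π/6.
LHS = tan(x+y) ≈ 0.2679
RHS = tan(x)+tan(y) ≈ 0.4226
Since 0.2679 ≠ 0.4226, the equation fails at this point, so it cannot hold for all real values of x and y for which both sides are defined.
The correct formula is tan(x+y) = (tan(x) + tan(y))/(1 - tan(x)tan(y)).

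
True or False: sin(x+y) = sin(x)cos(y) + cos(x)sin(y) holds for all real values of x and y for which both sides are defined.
True.

Claim: sin(x+y) = sin(x)cos(y) + cos(x)sin(y).
Reasoning: By Euler's formula e^(i(x+y)) = e^(ix)·e^(iy) = (cos x + i·sin x)(cos y + i·sin y). The imaginary part of the left side is sin(x+y); the imaginary part of the product is sin(x)cos(y) + cos(x)sin(y).
So the two sides agree for all real values of x and y for which both sides are defined.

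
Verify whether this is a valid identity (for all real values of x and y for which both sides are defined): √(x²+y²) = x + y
No, this is NOT an identity.

Claim: √(x²+y²) = x + y.
Test a specific point where both sides are defined: x = 5, y = -2.
LHS = √(x²+y²) ≈ 5.3852
RHS = x + y ≈ 3.0000
Since 5.3852 ≠ 3.0000, the equation fails at this point, so it cannot hold for all real values of x and y for which both sides are defined.
(x+y)² = x² + 2xy + y², not x² + y², so the square root does not split this way.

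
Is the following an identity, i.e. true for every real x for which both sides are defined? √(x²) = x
Claim: √(x²) = x.
Test a specific point where both sides are defined: x = -1.
LHS = √(x²) ≈ 1.0000
RHS = x ≈ -1.0000
Since 1.0000 ≠ -1.0000, the equation fails at this point, so it cannot hold for every real x for which both sides are defined.
√(x²) = |x|, which differs from x whenever x < 0 (both sides are defined for every real x).

Conclusion: No, this is NOT an identity.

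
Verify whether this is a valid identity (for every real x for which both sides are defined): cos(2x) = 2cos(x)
No, this is NOT an identity.

Claim: cos(2x) = 2cos(x).
Test a specific point where both sides are defined: x = 3π/4.
LHS = cos(2x) ≈ 0.0000
RHS = 2cos(x) ≈ -1.4142
Since 0.0000 ≠ -1.4142, the equation fails at this point, so it cannot hold for every real x for which both sides are defined.
The correct double-angle formula is cos(2x) = cos²x - sin²x.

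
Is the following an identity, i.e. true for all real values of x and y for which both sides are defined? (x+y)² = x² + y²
Claim: (x+y)² = x² + y².
Test a specific point where both sides are defined: x = 4, y = 1.
LHS = (x+y)² ≈ 25.0000
RHS = x² + y² ≈ 17.0000
Since 25.0000 ≠ 17.0000, the equation fails at this point, so it cannot hold for all real values of x and y for which both sides are defined.
The correct expansion is (x+y)² = x² + 2xy + y²; the cross term 2xy is missing.

Conclusion: No, this is NOT an identity.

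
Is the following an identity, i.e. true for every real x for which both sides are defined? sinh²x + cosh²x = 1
No, this is NOT an identity.

Claim: sinh²x + cosh²x = 1.
Test a specific point where both sides are defined: x = 3/2.
LHS = sinh²x + cosh²x ≈ 10.0677
RHS = 1 ≈ 1.0000
Since 10.0677 ≠ 1.0000, the equation fails at this point, so it cannot hold for every real x for which both sides are defined.
The correct hyperbolic identity is cosh²x - sinh²x = 1 (a difference); the sum sinh²x + cosh²x equals cosh(2x).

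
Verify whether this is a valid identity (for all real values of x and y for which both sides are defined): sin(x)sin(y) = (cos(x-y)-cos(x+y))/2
Claim: sin(x)sin(y) = (cos(x-y)-cos(x+y))/2.
Reasoning: cos(x-y) = cos(x)cos(y) + sin(x)sin(y) and cos(x+y) = cos(x)cos(y) - sin(x)sin(y). Subtracting, cos(x-y) - cos(x+y) = 2sin(x)sin(y); divide by 2.
So the two sides agree for all real values of x and y for which both sides are defined.

Conclusion: Yes, this is an identity.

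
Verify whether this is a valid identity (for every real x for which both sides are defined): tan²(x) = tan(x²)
No, this is NOT an identity.

Claim: tan²(x) = tan(x²).
Test a specific point where both sides are defined: x = 3π/4.
LHS = tan²(x) ≈ 1.0000
RHS = tan(x²) ≈ -0.8977
Since 1.0000 ≠ -0.8977, the equation fails at this point, so it cannot hold for every real x for which both sides are defined.
tan²(x) means (tan x)², squaring the output; tan(x²) squares the input. These are different functions.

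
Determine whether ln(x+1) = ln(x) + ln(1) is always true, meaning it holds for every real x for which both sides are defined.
No, this is NOT an identity.

Claim: ln(x+1) = ln(x) + ln(1).
Test a specific point where both sides are defined: x = 2.
LHS = ln(x+1) ≈ 1.0986
RHS = ln(x) + ln(1) ≈ 0.6931
Since 1.0986 ≠ 0.6931, the equation fails at this point, so it cannot hold for every real x for which both sides are defined.
ln(1) = 0, so the right side is just ln(x), which differs from ln(x+1).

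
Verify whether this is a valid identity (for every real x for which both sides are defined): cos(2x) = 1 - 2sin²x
Claim: cos(2x) = 1 - 2sin²x.
Reasoning: cos(2x) = cos²x - sin²x. Replace cos²x by 1 - sin²x: (1 - sin²x) - sin²x = 1 - 2sin²x.
So the two sides agree for every real x for which both sides are defined.

Conclusion: Yes, this is an identity.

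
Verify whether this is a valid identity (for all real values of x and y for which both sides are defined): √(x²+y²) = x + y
No, this is NOT an identity.

Claim: √(x²+y²) = x + y.
Test a specific point where both sides are defined: x = -1, y = 1.
LHS = √(x²+y²) ≈ 1.4142
RHS = x + y ≈ 0.0000
Since 1.4142 ≠ 0.0000, the equation fails at this point, so it cannot hold for all real values of x and y for which both sides are defined.
(x+y)² = x² + 2xy + y², not x² + y², so the square root does not split this way.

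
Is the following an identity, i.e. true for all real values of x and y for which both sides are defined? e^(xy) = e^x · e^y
No, this is NOT an identity.

Claim: e^(xy) = e^x · e^y.
Test a specific point where both sides are defined: x = 3/2, y = -3.
LHS = e^(xy) ≈ 0.0111
RHS = e^x · e^y ≈ 0.2231
Since 0.0111 ≠ 0.2231, the equation fails at this point, so it cannot hold for all real values of x and y for which both sides are defined.
e^x · e^y = e^(x+y), not e^(xy).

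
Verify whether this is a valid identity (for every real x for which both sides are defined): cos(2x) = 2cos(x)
Claim: cos(2x) = 2cos(x).
Test a specific point where both sides are defined: x = π.
LHS = cos(2x) ≈ 1.0000
RHS = 2cos(x) ≈ -2.0000
Since 1.0000 ≠ -2.0000, the equation fails at this point, so it cannot hold for every real x for which both sides are defined.
The correct double-angle formula is cos(2x) = cos²x - sin²x.

Conclusion: No, this is NOT an identity.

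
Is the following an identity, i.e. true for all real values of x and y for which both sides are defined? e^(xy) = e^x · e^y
Claim: e^(xy) = e^x · e^y.
Test a specific point where both sides are defined: x = 5, y = 1/2.
LHS = e^(xy) ≈ 12.1825
RHS = e^x · e^y ≈ 244.6919
Since 12.1825 ≠ 244.6919, the equation fails at this point, so it cannot hold for all real values of x and y for which both sides are defined.
e^x · e^y = e^(x+y), not e^(xy).

Conclusion: No, this is NOT an identity.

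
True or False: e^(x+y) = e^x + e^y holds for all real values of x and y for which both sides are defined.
Claim: e^(x+y) = e^x + e^y.
Test a specific point where both sides are defined: x = -1, y = -3.
LHS = e^(x+y) ≈ 0.0183
RHS = e^x + e^y ≈ 0.4177
Since 0.0183 ≠ 0.4177, the equation fails at this point, so it cannot hold for all real values of x and y for which both sides are defined.
The correct rule is e^(x+y) = e^x · e^y (a product, not a sum).

Conclusion: False.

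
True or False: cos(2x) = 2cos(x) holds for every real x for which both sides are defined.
False.

Claim: cos(2x) = 2cos(x).
Test a specific point where both sides are defined: x = -π/3.
LHS = cos(2x) ≈ -0.5000
RHS = 2cos(x) ≈ 1.0000
Since -0.5000 ≠ 1.0000, the equation fails at this point, so it cannot hold for every real x for which both sides are defined.
The correct double-angle formula is cos(2x) = cos²x - sin²x.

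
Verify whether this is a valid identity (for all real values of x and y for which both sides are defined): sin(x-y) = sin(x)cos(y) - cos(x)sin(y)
Yes, this is an identity.

Claim: sin(x-y) = sin(x)cos(y) - cos(x)sin(y).
Reasoning: Replace y by -y in sin(x+y) = sin(x)cos(y) + cos(x)sin(y) and use cos(-y) = cos(y), sin(-y) = -sin(y): sin(x-y) = sin(x)cos(y) - cos(x)sin(y).
So the two sides agree for all real values of x and y for which both sides are defined.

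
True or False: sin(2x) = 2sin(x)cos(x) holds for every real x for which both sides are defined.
True.

Claim: sin(2x) = 2sin(x)cos(x).
Reasoning: Put y = x in the addition formula sin(x+y) = sin(x)cos(y) + cos(x)sin(y): sin(2x) = sin(x)cos(x) + cos(x)sin(x) = 2sin(x)cos(x).
So the two sides agree for every real x for which both sides are defined.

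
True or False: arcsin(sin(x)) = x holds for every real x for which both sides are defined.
Claim: arcsin(sin(x)) = x.
Test a specific point where both sides are defined: x = π.
LHS = arcsin(sin(x)) ≈ 0.0000
RHS = x ≈ 3.1416
Since 0.0000 ≠ 3.1416, the equation fails at this point, so it cannot hold for every real x for which both sides are defined.
arcsin only returns values in [-π/2, π/2], so arcsin(sin(x)) = x holds only for x in that interval, not for all real x.

Conclusion: False.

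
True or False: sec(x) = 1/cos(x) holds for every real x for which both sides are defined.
True.

Claim: sec(x) = 1/cos(x).
Reasoning: sec(x) is by definition the reciprocal of cos(x), wherever cos(x) ≠ 0.
So the two sides agree for every real x for which both sides are defined.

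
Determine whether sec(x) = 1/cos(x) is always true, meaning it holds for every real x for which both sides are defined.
Yes, this is an identity.

Claim: sec(x) = 1/cos(x).
Reasoning: sec(x) is by definition the reciprocal of cos(x), wherever cos(x) ≠ 0.
So the two sides agree for every real x for which both sides are defined.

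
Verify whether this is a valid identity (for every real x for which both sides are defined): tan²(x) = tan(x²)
Claim: tan²(x) = tan(x²).
Test a specific point where both sides are defined: x = -π/4.
LHS = tan²(x) ≈ 1.0000
RHS = tan(x²) ≈ 0.7092
Since 1.0000 ≠ 0.7092, the equation fails at this point, so it cannot hold for every real x for which both sides are defined.
tan²(x) means (tan x)², squaring the output; tan(x²) squares the input. These are different functions.

Conclusion: No, this is NOT an identity.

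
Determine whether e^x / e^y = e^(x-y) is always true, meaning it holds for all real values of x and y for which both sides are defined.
Claim: e^x / e^y = e^(x-y).
Reasoning: 1/e^y = e^(-y), so e^x / e^y = e^x · e^(-y) = e^(x + (-y)) = e^(x-y) by the product rule for exponents.
So the two sides agree for all real values of x and y for which both sides are defined.

Conclusion: Yes, this is an identity.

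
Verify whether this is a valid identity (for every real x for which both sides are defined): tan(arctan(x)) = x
Yes, this is an identity.

Claim: tan(arctan(x)) = x.
Reasoning: For every real x, arctan(x) is by definition the angle in (-π/2, π/2) whose tangent equals x. Taking the tangent of that angle returns x.
So the two sides agree for every real x for which both sides are defined.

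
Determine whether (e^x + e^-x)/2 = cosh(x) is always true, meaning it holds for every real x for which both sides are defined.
Claim: (e^x + e^-x)/2 = cosh(x).
Reasoning: This is exactly the definition of the hyperbolic cosine: cosh(x) := (e^x + e^-x)/2.
So the two sides agree for every real x for which both sides are defined.

Conclusion: Yes, this is an identity.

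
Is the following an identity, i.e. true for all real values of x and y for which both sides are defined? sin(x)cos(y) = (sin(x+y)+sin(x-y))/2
Claim: sin(x)cos(y) = (sin(x+y)+sin(x-y))/2.
Reasoning: sin(x+y) = sin(x)cos(y) + cos(x)sin(y) and sin(x-y) = sin(x)cos(y) - cos(x)sin(y). Adding, sin(x+y) + sin(x-y) = 2sin(x)cos(y); divide by 2.
So the two sides agree for all real values of x and y for which both sides are defined.

Conclusion: Yes, this is an identity.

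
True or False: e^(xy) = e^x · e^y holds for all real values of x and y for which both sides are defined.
Claim: e^(xy) = e^x · e^y.
Test a specific point where both sides are defined: x = 3/2, y = 5.
LHS = e^(xy) ≈ 1808.0424
RHS = e^x · e^y ≈ 665.1416
Since 1808.0424 ≠ 665.1416, the equation fails at this point, so it cannot hold for all real values of x and y for which both sides are defined.
e^x · e^y = e^(x+y), not e^(xy).

Conclusion: False.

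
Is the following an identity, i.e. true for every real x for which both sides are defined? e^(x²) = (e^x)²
No, this is NOT an identity.

Claim: e^(x²) = (e^x)².
Test a specific point where both sides are defined: x = -1.
LHS = e^(x²) ≈ 2.7183
RHS = (e^x)² ≈ 0.1353
Since 2.7183 ≠ 0.1353, the equation fails at this point, so it cannot hold for every real x for which both sides are defined.
(e^x)² = e^(2x), and 2x ≠ x² in general.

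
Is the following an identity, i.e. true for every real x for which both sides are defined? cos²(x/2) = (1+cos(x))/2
Yes, this is an identity.

Claim: cos²(x/2) = (1+cos(x))/2.
Reasoning: Use cos(2θ) = 2cos²θ - 1 with θ = x/2: cos(x) = 2cos²(x/2) - 1. Solving for cos²(x/2) gives (1 + cos(x))/2.
So the two sides agree for every real x for which both sides are defined.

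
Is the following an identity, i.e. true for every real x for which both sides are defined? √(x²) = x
Claim: √(x²) = x.
Test a specific point where both sides are defined: x = -2.
LHS = √(x²) ≈ 2.0000
RHS = x ≈ -2.0000
Since 2.0000 ≠ -2.0000, the equation fails at this point, so it cannot hold for every real x for which both sides are defined.
√(x²) = |x|, which differs from x whenever x < 0 (both sides are defined for every real x).

Conclusion: No, this is NOT an identity.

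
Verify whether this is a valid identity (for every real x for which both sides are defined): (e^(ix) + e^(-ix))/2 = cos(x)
Yes, this is an identity.

Claim: (e^(ix) + e^(-ix))/2 = cos(x).
Reasoning: By Euler's formula e^(ix) = cos(x) + i·sin(x) and e^(-ix) = cos(x) - i·sin(x). Adding cancels the sine terms: e^(ix) + e^(-ix) = 2cos(x); divide by 2.
So the two sides agree for every real x for which both sides are defined.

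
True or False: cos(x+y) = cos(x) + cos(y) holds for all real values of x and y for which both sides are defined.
False.

Claim: cos(x+y) = cos(x) + cos(y).
Test a specific point where both sides are defined: x = -π/3, y = -π/2.
LHS = cos(x+y) ≈ -0.8660
RHS = cos(x) + cos(y) ≈ 0.5000
Since -0.8660 ≠ 0.5000, the equation fails at this point, so it cannot hold for all real values of x and y for which both sides are defined.
The correct expansion is cos(x+y) = cos(x)cos(y) - sin(x)sin(y); cosine is not additive.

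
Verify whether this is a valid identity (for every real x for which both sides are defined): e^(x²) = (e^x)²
No, this is NOT an identity.

Claim: e^(x²) = (e^x)².
Test a specific point where both sides are defined: x = 1.
LHS = e^(x²) ≈ 2.7183
RHS = (e^x)² ≈ 7.3891
Since 2.7183 ≠ 7.3891, the equation fails at this point, so it cannot hold for every real x for which both sides are defined.
(e^x)² = e^(2x), and 2x ≠ x² in general.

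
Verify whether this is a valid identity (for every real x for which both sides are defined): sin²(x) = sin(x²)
Claim: sin²(x) = sin(x²).
Test a specific point where both sides are defined: x = 3π/4.
LHS = sin²(x) ≈ 0.5000
RHS = sin(x²) ≈ -0.6680
Since 0.5000 ≠ -0.6680, the equation fails at this point, so it cannot hold for every real x for which both sides are defined.
sin²(x) means (sin x)², squaring the output; sin(x²) squares the input. These are different functions.

Conclusion: No, this is NOT an identity.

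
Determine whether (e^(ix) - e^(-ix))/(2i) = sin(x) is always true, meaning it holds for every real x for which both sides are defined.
Claim: (e^(ix) - e^(-ix))/(2i) = sin(x).
Reasoning: By Euler's formula e^(ix) = cos(x) + i·sin(x) and e^(-ix) = cos(x) - i·sin(x). Subtracting cancels the cosine terms: e^(ix) - e^(-ix) = 2i·sin(x); divide by 2i.
So the two sides agree for every real x for which both sides are defined.

Conclusion: Yes, this is an identity.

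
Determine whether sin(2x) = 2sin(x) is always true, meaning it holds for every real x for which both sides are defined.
Claim: sin(2x) = 2sin(x).
Test a specific point where both sides are defined: x = 3π/4.
LHS = sin(2x) ≈ -1.0000
RHS = 2sin(x) ≈ 1.4142
Since -1.0000 ≠ 1.4142, the equation fails at this point, so it cannot hold for every real x for which both sides are defined.
The correct double-angle formula is sin(2x) = 2sin(x)cos(x).

Conclusion: No, this is NOT an identity.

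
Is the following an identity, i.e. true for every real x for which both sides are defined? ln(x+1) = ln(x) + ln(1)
No, this is NOT an identity.

Claim: ln(x+1) = ln(x) + ln(1).
Test a specific point where both sides are defined: x = 1.
LHS = ln(x+1) ≈ 0.6931
RHS = ln(x) + ln(1) ≈ 0.0000
Since 0.6931 ≠ 0.0000, the equation fails at this point, so it cannot hold for every real x for which both sides are defined.
ln(1) = 0, so the right side is just ln(x), which differs from ln(x+1).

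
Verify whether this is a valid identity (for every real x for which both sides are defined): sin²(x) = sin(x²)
Claim: sin²(x) = sin(x²).
Test a specific point where both sides are defined: x = π/2.
LHS = sin²(x) ≈ 1.0000
RHS = sin(x²) ≈ 0.6243
Since 1.0000 ≠ 0.6243, the equation fails at this point, so it cannot hold for every real x for which both sides are defined.
sin²(x) means (sin x)², squaring the output; sin(x²) squares the input. These are different functions.

Conclusion: No, this is NOT an identity.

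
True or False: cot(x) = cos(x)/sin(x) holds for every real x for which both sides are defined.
Claim: cot(x) = cos(x)/sin(x).
Reasoning: cot(x) is defined as 1/tan(x) = 1/(sin(x)/cos(x)) = cos(x)/sin(x), wherever sin(x) ≠ 0.
So the two sides agree for every real x for which both sides are defined.

Conclusion: True.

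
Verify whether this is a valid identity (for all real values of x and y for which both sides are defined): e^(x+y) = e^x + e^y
Claim: e^(x+y) = e^x + e^y.
Test a specific point where both sides are defined: x = 5, y = -1.
LHS = e^(x+y) ≈ 54.5982
RHS = e^x + e^y ≈ 148.7810
Since 54.5982 ≠ 148.7810, the equation fails at this point, so it cannot hold for all real values of x and y for which both sides are defined.
The correct rule is e^(x+y) = e^x · e^y (a product, not a sum).

Conclusion: No, this is NOT an identity.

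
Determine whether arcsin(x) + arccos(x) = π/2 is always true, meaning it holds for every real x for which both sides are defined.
Claim: arcsin(x) + arccos(x) = π/2.
Reasoning: Both sides are defined for -1 ≤ x ≤ 1. Let θ = arcsin(x), so sin θ = x and θ ∈ [-π/2, π/2]. Then cos(π/2 - θ) = sin θ = x and π/2 - θ ∈ [0, π], which is exactly the range of arccos, so arccos(x) = π/2 - θ. Adding: arcsin(x) + arccos(x) = θ + (π/2 - θ) = π/2.
So the two sides agree for every real x for which both sides are defined.

Conclusion: Yes, this is an identity.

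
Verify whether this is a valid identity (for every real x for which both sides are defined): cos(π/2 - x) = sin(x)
Claim: cos(π/2 - x) = sin(x).
Reasoning: Use cos(u - v) = cos(u)cos(v) + sin(u)sin(v) with u = π/2, v = x: cos(π/2)cos(x) + sin(π/2)sin(x) = 0·cos(x) + 1·sin(x) = sin(x).
So the two sides agree for every real x for which both sides are defined.

Conclusion: Yes, this is an identity.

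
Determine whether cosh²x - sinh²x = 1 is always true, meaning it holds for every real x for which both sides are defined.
Yes, this is an identity.

Claim: cosh²x - sinh²x = 1.
Reasoning: With cosh(x) = (e^x + e^-x)/2 and sinh(x) = (e^x - e^-x)/2: cosh²x = (e^(2x) + 2 + e^(-2x))/4 and sinh²x = (e^(2x) - 2 + e^(-2x))/4. Subtracting leaves 4/4 = 1.
So the two sides agree for every real x for which both sides are defined.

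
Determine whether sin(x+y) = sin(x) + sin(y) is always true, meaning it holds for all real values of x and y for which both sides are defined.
No, this is NOT an identity.

Claim: sin(x+y) = sin(x) + sin(y).
Test a specific point where both sides are defined: x = π, y = -π/4.
LHS = sin(x+y) ≈ 0.7071
RHS = sin(x) + sin(y) ≈ -0.7071
Since 0.7071 ≠ -0.7071, the equation fails at this point, so it cannot hold for all real values of x and y for which both sides are defined.
The correct expansion is sin(x+y) = sin(x)cos(y) + cos(x)sin(y); sine is not additive.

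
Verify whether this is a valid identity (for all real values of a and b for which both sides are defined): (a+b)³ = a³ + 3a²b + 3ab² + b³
Yes, this is an identity.

Claim: (a+b)³ = a³ + 3a²b + 3ab² + b³.
Reasoning: (a+b)³ = (a+b)(a+b)² = (a+b)(a² + 2ab + b²) = a³ + 2a²b + ab² + a²b + 2ab² + b³ = a³ + 3a²b + 3ab² + b³.
So the two sides agree for all real values of a and b for which both sides are defined.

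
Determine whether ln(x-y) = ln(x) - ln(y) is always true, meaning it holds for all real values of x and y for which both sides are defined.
No, this is NOT an identity.

Claim: ln(x-y) = ln(x) - ln(y).
Test a specific point where both sides are defined: x = 2, y = 3/2.
LHS = ln(x-y) ≈ -0.6931
RHS = ln(x) - ln(y) ≈ 0.2877
Since -0.6931 ≠ 0.2877, the equation fails at this point, so it cannot hold for all real values of x and y for which both sides are defined.
ln(x) - ln(y) = ln(x/y), not ln(x-y).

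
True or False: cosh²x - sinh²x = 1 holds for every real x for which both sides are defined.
True.

Claim: cosh²x - sinh²x = 1.
Reasoning: With cosh(x) = (e^x + e^-x)/2 and sinh(x) = (e^x - e^-x)/2: cosh²x = (e^(2x) + 2 + e^(-2x))/4 and sinh²x = (e^(2x) - 2 + e^(-2x))/4. Subtracting leaves 4/4 = 1.
So the two sides agree for every real x for which both sides are defined.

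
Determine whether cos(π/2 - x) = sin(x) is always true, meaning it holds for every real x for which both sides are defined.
Claim: cos(π/2 - x) = sin(x).
Reasoning: Use cos(u - v) = cos(u)cos(v) + sin(u)sin(v) with u = π/2, v = x: cos(π/2)cos(x) + sin(π/2)sin(x) = 0·cos(x) + 1·sin(x) = sin(x).
So the two sides agree for every real x for which both sides are defined.

Conclusion: Yes, this is an identity.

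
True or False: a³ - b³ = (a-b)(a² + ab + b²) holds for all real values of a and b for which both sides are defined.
True.

Claim: a³ - b³ = (a-b)(a² + ab + b²).
Reasoning: Expand the right side: (a-b)(a² + ab + b²) = a³ + a²b + ab² - a²b - ab² - b³ = a³ - b³ (the middle terms cancel in pairs).
So the two sides agree for all real values of a and b for which both sides are defined.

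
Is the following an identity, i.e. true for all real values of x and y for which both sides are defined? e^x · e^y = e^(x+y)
Claim: e^x · e^y = e^(x+y).
Reasoning: This is the law of exponents for a common base: multiplying powers adds exponents. E.g. from the series, (Σ x^j/j!)(Σ y^k/k!) = Σ_m (Σ_{j+k=m} x^j y^k/(j!k!)) = Σ_m (x+y)^m/m! by the binomial theorem.
So the two sides agree for all real values of x and y for which both sides are defined.

Conclusion: Yes, this is an identity.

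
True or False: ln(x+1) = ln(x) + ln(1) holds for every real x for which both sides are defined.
False.

Claim: ln(x+1) = ln(x) + ln(1).
Test a specific point where both sides are defined: x = 2.
LHS = ln(x+1) ≈ 1.0986
RHS = ln(x) + ln(1) ≈ 0.6931
Since 1.0986 ≠ 0.6931, the equation fails at this point, so it cannot hold for every real x for which both sides are defined.
ln(1) = 0, so the right side is just ln(x), which differs from ln(x+1).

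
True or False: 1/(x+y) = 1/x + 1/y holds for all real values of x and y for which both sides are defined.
Claim: 1/(x+y) = 1/x + 1/y.
Test a specific point where both sides are defined: x = 3/2, y = -3.
LHS = 1/(x+y) ≈ -0.6667
RHS = 1/x + 1/y ≈ 0.3333
Since -0.6667 ≠ 0.3333, the equation fails at this point, so it cannot hold for all real values of x and y for which both sides are defined.
1/x + 1/y = (x+y)/(xy), which is not 1/(x+y).

Conclusion: False.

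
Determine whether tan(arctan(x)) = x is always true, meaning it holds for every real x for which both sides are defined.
Claim: tan(arctan(x)) = x.
Reasoning: For every real x, arctan(x) is by definition the angle in (-π/2, π/2) whose tangent equals x. Taking the tangent of that angle returns x.
So the two sides agree for every real x for which both sides are defined.

Conclusion: Yes, this is an identity.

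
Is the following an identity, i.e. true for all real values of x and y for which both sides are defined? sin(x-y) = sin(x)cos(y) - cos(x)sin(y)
Yes, this is an identity.

Claim: sin(x-y) = sin(x)cos(y) - cos(x)sin(y).
Reasoning: Replace y by -y in sin(x+y) = sin(x)cos(y) + cos(x)sin(y) and use cos(-y) = cos(y), sin(-y) = -sin(y): sin(x-y) = sin(x)cos(y) - cos(x)sin(y).
So the two sides agree for all real values of x and y for which both sides are defined.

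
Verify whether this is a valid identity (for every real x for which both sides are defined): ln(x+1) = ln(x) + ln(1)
Claim: ln(x+1) = ln(x) + ln(1).
Test a specific point where both sides are defined: x = 5.
LHS = ln(x+1) ≈ 1.7918
RHS = ln(x) + ln(1) ≈ 1.6094
Since 1.7918 ≠ 1.6094, the equation fails at this point, so it cannot hold for every real x for which both sides are defined.
ln(1) = 0, so the right side is just ln(x), which differs from ln(x+1).

Conclusion: No, this is NOT an identity.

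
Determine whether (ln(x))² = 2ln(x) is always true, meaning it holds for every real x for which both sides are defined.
No, this is NOT an identity.

Claim: (ln(x))² = 2ln(x).
Test a specific point where both sides are defined: x = 4.
LHS = (ln(x))² ≈ 1.9218
RHS = 2ln(x) ≈ 2.7726
Since 1.9218 ≠ 2.7726, the equation fails at this point, so it cannot hold for every real x for which both sides are defined.
2ln(x) equals ln(x²), which is not the same as (ln x)².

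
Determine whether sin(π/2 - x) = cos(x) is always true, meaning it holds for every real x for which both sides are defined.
Claim: sin(π/2 - x) = cos(x).
Reasoning: Use sin(u - v) = sin(u)cos(v) - cos(u)sin(v) with u = π/2, v = x: sin(π/2)cos(x) - cos(π/2)sin(x) = 1·cos(x) - 0·sin(x) = cos(x).
So the two sides agree for every real x for which both sides are defined.

Conclusion: Yes, this is an identity.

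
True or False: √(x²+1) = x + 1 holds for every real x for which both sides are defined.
False.

Claim: √(x²+1) = x + 1.
Test a specific point where both sides are defined: x = 1/2.
LHS = √(x²+1) ≈ 1.1180
RHS = x + 1 ≈ 1.5000
Since 1.1180 ≠ 1.5000, the equation fails at this point, so it cannot hold for every real x for which both sides are defined.
(x+1)² = x² + 2x + 1 ≠ x² + 1 unless x = 0.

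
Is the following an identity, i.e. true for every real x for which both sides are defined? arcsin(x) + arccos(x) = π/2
Yes, this is an identity.

Claim: arcsin(x) + arccos(x) = π/2.
Reasoning: Both sides are defined for -1 ≤ x ≤ 1. Let θ = arcsin(x), so sin θ = x and θ ∈ [-π/2, π/2]. Then cos(π/2 - θ) = sin θ = x and π/2 - θ ∈ [0, π], which is exactly the range of arccos, so arccos(x) = π/2 - θ. Adding: arcsin(x) + arccos(x) = θ + (π/2 - θ) = π/2.
So the two sides agree for every real x for which both sides are defined.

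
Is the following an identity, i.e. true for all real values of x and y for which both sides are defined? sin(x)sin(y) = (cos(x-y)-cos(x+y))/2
Claim: sin(x)sin(y) = (cos(x-y)-cos(x+y))/2.
Reasoning: cos(x-y) = cos(x)cos(y) + sin(x)sin(y) and cos(x+y) = cos(x)cos(y) - sin(x)sin(y). Subtracting, cos(x-y) - cos(x+y) = 2sin(x)sin(y); divide by 2.
So the two sides agree for all real values of x and y for which both sides are defined.

Conclusion: Yes, this is an identity.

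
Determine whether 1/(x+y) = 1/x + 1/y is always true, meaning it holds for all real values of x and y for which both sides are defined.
No, this is NOT an identity.

Claim: 1/(x+y) = 1/x + 1/y.
Test a specific point where both sides are defined: x = 4, y = 3.
LHS = 1/(x+y) ≈ 0.1429
RHS = 1/x + 1/y ≈ 0.5833
Since 0.1429 ≠ 0.5833, the equation fails at this point, so it cannot hold for all real values of x and y for which both sides are defined.
1/x + 1/y = (x+y)/(xy), which is not 1/(x+y).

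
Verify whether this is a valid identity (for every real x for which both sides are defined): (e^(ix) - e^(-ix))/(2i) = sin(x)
Claim: (e^(ix) - e^(-ix))/(2i) = sin(x).
Reasoning: By Euler's formula e^(ix) = cos(x) + i·sin(x) and e^(-ix) = cos(x) - i·sin(x). Subtracting cancels the cosine terms: e^(ix) - e^(-ix) = 2i·sin(x); divide by 2i.
So the two sides agree for every real x for which both sides are defined.

Conclusion: Yes, this is an identity.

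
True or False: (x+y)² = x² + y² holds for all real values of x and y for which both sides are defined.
Claim: (x+y)² = x² + y².
Test a specific point where both sides are defined: x = 3, y = 2.
LHS = (x+y)² ≈ 25.0000
RHS = x² + y² ≈ 13.0000
Since 25.0000 ≠ 13.0000, the equation fails at this point, so it cannot hold for all real values of x and y for which both sides are defined.
The correct expansion is (x+y)² = x² + 2xy + y²; the cross term 2xy is missing.

Conclusion: False.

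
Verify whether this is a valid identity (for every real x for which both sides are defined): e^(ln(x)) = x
Yes, this is an identity.

Claim: e^(ln(x)) = x.
Reasoning: For x > 0, ln(x) is by definition the exponent p such that e^p = x. Raising e to that exponent therefore returns x: e^(ln x) = x.
So the two sides agree for every real x for which both sides are defined.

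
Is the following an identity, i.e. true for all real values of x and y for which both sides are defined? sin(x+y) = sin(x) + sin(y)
No, this is NOT an identity.

Claim: sin(x+y) = sin(x) + sin(y).
Test a specific point where both sides are defined: x = π/3, y = π/6.
LHS = sin(x+y) ≈ 1.0000
RHS = sin(x) + sin(y) ≈ 1.3660
Since 1.0000 ≠ 1.3660, the equation fails at this point, so it cannot hold for all real values of x and y for which both sides are defined.
The correct expansion is sin(x+y) = sin(x)cos(y) + cos(x)sin(y); sine is not additive.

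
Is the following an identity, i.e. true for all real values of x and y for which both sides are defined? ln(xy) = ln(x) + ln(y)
Claim: ln(xy) = ln(x) + ln(y).
Reasoning: Both sides are simultaneously defined only when x, y > 0. Write x = e^p, y = e^q (p = ln x, q = ln y). Then xy = e^p · e^q = e^(p+q), so ln(xy) = p + q = ln(x) + ln(y).
So the two sides agree for all real values of x and y for which both sides are defined.

Conclusion: Yes, this is an identity.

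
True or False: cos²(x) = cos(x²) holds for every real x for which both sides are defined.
False.

Claim: cos²(x) = cos(x²).
Test a specific point where both sides are defined: x = -π/3.
LHS = cos²(x) ≈ 0.2500
RHS = cos(x²) ≈ 0.4566
Since 0.2500 ≠ 0.4566, the equation fails at this point, so it cannot hold for every real x for which both sides are defined.
cos²(x) means (cos x)², squaring the output; cos(x²) squares the input. These are different functions.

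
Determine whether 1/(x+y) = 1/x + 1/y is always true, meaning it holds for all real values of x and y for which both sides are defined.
No, this is NOT an identity.

Claim: 1/(x+y) = 1/x + 1/y.
Test a specific point where both sides are defined: x = 4, y = -2.
LHS = 1/(x+y) ≈ 0.5000
RHS = 1/x + 1/y ≈ -0.2500
Since 0.5000 ≠ -0.2500, the equation fails at this point, so it cannot hold for all real values of x and y for which both sides are defined.
1/x + 1/y = (x+y)/(xy), which is not 1/(x+y).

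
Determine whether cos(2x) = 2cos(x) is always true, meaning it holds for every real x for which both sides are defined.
No, this is NOT an identity.

Claim: cos(2x) = 2cos(x).
Test a specific point where both sides are defined: x = 3π/4.
LHS = cos(2x) ≈ 0.0000
RHS = 2cos(x) ≈ -1.4142
Since 0.0000 ≠ -1.4142, the equation fails at this point, so it cannot hold for every real x for which both sides are defined.
The correct double-angle formula is cos(2x) = cos²x - sin²x.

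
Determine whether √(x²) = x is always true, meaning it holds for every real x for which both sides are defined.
Claim: √(x²) = x.
Test a specific point where both sides are defined: x = -3.
LHS = √(x²) ≈ 3.0000
RHS = x ≈ -3.0000
Since 3.0000 ≠ -3.0000, the equation fails at this point, so it cannot hold for every real x for which both sides are defined.
√(x²) = |x|, which differs from x whenever x < 0 (both sides are defined for every real x).

Conclusion: No, this is NOT an identity.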